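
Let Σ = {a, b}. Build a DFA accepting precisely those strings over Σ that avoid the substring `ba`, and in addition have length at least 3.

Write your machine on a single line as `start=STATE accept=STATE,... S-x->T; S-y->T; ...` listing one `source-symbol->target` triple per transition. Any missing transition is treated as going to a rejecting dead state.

Run two small machines in parallel and take their product. One (3 states) tracks partial matches of the forbidden pattern `ba`; the other (5 states) tracks the input length, saturating at 4. Each combined state is a pair, one component from each; accept when both components accept. Minimizing collapses redundant product states.
With 8 states:
        a   b  
>  q0   q1  q2 
   q1   q3  q4 
   q2   q5  q4 
   q3   q6  q7 
   q4   q5  q7 
   q5   q5  q5 
 * q6   q6  q7 
 * q7   q5  q7 
(> = start, * = accepting)

start=q0; accept=q6,q7; q0-a->q1; q0-b->q2; q1-a->q3; q1-b->q4; q2-a->q5; q2-b->q4; q3-a->q6; q3-b->q7; q4-a->q5; q4-b->q7; q5-a->q5; q5-b->q5; q6-a->q6; q6-b->q7; q7-a->q5; q7-b->q7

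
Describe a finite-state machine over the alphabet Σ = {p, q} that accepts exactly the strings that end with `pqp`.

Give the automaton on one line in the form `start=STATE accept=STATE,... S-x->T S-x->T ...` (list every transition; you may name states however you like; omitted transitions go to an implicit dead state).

Remember how much of `pqp` the current input suffix matches. State s0 means no match yet; s1 means the last symbol is `p`; s2 means the last 2 symbols are `pq`; s3 means the last 3 symbols are `pqp`. Only s3 accepts. On a mismatch, fall back to the longest proper suffix that is still a prefix of `pqp`.
With 4 states:
        p   q  
>  s0   s1  s0 
   s1   s1  s2 
   s2   s3  s0 
 * s3   s1  s2 
(> = start, * = accepting)

start=s0 accept=s3 s0-p->s1 s0-q->s0 s1-p->s1 s1-q->s2 s2-p->s3 s2-q->s0 s3-p->s1 s3-q->s2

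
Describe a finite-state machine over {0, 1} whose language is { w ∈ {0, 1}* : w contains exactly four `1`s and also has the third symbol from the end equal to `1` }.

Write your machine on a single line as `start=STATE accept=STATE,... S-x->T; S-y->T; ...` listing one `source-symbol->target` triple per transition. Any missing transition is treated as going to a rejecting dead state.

start=S0; accept=S7,S10,S11,S15; S0-0->S0; S0-1->S1; S1-0->S1; S1-1->S2; S2-0->S3; S2-1->S4; S3-0->S3; S3-1->S5; S4-0->S6; S4-1->S7; S5-0->S6; S5-1->S8; S6-0->S9; S6-1->S10; S7-0->S11; S7-1->S12; S8-0->S11; S8-1->S12; S9-0->S9; S9-1->S13; S10-0->S14; S10-1->S12; S11-0->S15; S11-1->S12; S12-0->S12; S12-1->S12; S13-0->S14; S13-1->S12; S14-0->S15; S14-1->S12; S15-0->S12; S15-1->S12

Run two small machines in parallel and take their product. One (6 states) tracks the count of `1`s, saturating at 5; the other (15 states) tracks the last 3 symbols read. Each combined state is a pair, one component from each; accept when both components accept. Minimizing collapses redundant product states.
With 16 states:
          0    1  
>  S0     S0   S1 
   S1     S1   S2 
   S2     S3   S4 
   S3     S3   S5 
   S4     S6   S7 
   S5     S6   S8 
   S6     S9  S10 
 * S7    S11  S12 
   S8    S11  S12 
   S9     S9  S13 
 * S10   S14  S12 
 * S11   S15  S12 
   S12   S12  S12 
   S13   S14  S12 
   S14   S15  S12 
 * S15   S12  S12 
(> = start, * = accepting)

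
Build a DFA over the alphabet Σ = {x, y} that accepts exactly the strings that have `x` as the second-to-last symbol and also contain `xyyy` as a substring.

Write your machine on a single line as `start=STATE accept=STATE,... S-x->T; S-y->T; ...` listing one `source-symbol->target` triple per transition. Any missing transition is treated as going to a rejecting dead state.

Run two small machines in parallel and take their product. One (7 states) tracks the last 2 symbols read; the other (5 states) tracks whether and how much of `xyyy` has been seen. Each combined state is a pair, one component from each; accept when both components accept. After merging equivalent states the machine shrinks.
8 states suffice.
        x   y  
>  q0   q1  q0 
   q1   q1  q2 
   q2   q1  q3 
   q3   q1  q4 
   q4   q5  q4 
   q5   q6  q7 
 * q6   q6  q7 
 * q7   q5  q4 
(> = start, * = accepting)

start=q0; accept=q6,q7; q0-x->q1; q0-y->q0; q1-x->q1; q1-y->q2; q2-x->q1; q2-y->q3; q3-x->q1; q3-y->q4; q4-x->q5; q4-y->q4; q5-x->q6; q5-y->q7; q6-x->q6; q6-y->q7; q7-x->q5; q7-y->q4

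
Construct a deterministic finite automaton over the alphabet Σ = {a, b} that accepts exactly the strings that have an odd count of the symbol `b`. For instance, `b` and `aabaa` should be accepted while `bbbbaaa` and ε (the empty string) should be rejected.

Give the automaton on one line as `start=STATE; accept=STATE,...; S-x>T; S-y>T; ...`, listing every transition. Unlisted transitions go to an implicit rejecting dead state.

start=q0; accept=q1; q0-a>q0; q0-b>q1; q1-a>q1; q1-b>q0

Keep the running count of `b`s modulo 2: each `b` advances along the cycle q0 → q1 → q0 while other symbols loop. Accept at q1.
        a   b  
>  q0   q0  q1 
 * q1   q1  q0 
(> = start, * = accepting)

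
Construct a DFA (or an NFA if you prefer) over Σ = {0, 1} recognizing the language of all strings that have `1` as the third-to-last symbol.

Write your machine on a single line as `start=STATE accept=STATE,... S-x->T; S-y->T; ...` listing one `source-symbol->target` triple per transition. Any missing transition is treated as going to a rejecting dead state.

A DFA must remember the last 3 symbols (since which symbol is third-to-last isn't known until the input ends). Use one state per possible window of the last ≤3 symbols; accept from those whose window starts with `1`.
A 15-state machine:
       0  1 
>  A   B  C 
   B   D  E 
   C   F  G 
   D   H  I 
   E   J  K 
   F   L  M 
   G   N  O 
   H   H  I 
   I   J  K 
   J   L  M 
   K   N  O 
 * L   H  I 
 * M   J  K 
 * N   L  M 
 * O   N  O 
(> = start, * = accepting)

start=A; accept=L,M,N,O; A-0->B; A-1->C; B-0->D; B-1->E; C-0->F; C-1->G; D-0->H; D-1->I; E-0->J; E-1->K; F-0->L; F-1->M; G-0->N; G-1->O; H-0->H; H-1->I; I-0->J; I-1->K; J-0->L; J-1->M; K-0->N; K-1->O; L-0->H; L-1->I; M-0->J; M-1->K; N-0->L; N-1->M; O-0->N; O-1->O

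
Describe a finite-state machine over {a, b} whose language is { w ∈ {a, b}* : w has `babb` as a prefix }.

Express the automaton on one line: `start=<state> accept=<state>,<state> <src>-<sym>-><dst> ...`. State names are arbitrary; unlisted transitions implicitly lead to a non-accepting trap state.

Walk along `babb` while the input agrees: from q0 take `b` to q1, and so on. Any deviation drops to the rejecting sink q5. Once q4 is reached the prefix is confirmed and every continuation is accepted.
6 states suffice.
        a   b  
>  q0   q5  q1 
   q1   q2  q5 
   q2   q5  q3 
   q3   q5  q4 
 * q4   q4  q4 
   q5   q5  q5 
(> = start, * = accepting)

start=q0 accept=q4 q0-a->q5 q0-b->q1 q1-a->q2 q1-b->q5 q2-a->q5 q2-b->q3 q3-a->q5 q3-b->q4 q4-a->q4 q4-b->q4 q5-a->q5 q5-b->q5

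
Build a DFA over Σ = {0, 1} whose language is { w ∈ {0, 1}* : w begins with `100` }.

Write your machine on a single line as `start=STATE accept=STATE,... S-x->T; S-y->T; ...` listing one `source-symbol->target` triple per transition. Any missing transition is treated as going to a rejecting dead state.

Check the first 3 symbols one by one: q0 through q2 record how many have matched `100` so far; any wrong symbol goes to the dead state q4. After all 3 match we enter the accepting sink q3.
5 states suffice.
        0   1  
>  q0   q4  q1 
   q1   q2  q4 
   q2   q3  q4 
 * q3   q3  q3 
   q4   q4  q4 
(> = start, * = accepting)

start=q0; accept=q3; q0-0->q4; q0-1->q1; q1-0->q2; q1-1->q4; q2-0->q3; q2-1->q4; q3-0->q3; q3-1->q3; q4-0->q4; q4-1->q4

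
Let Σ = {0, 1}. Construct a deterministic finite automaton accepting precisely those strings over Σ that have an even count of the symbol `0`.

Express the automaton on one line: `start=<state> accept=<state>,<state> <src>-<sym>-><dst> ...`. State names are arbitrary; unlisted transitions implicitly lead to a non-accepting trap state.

start=S0 accept=S0 S0-0->S1 S0-1->S0 S1-0->S0 S1-1->S1

Keep the running count of `0`s modulo 2: each `0` advances along the cycle S0 → S1 → S0 while other symbols loop. Accept at S0.
A 2-state machine:
        0   1  
>* S0   S1  S0 
   S1   S0  S1 
(> = start, * = accepting)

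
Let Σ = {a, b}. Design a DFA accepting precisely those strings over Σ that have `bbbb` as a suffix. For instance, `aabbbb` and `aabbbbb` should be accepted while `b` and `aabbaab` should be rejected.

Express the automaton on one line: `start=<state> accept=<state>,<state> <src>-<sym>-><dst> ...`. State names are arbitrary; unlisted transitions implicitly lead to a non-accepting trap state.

start=s0 accept=s4 s0-a->s0 s0-b->s1 s1-a->s0 s1-b->s2 s2-a->s0 s2-b->s3 s3-a->s0 s3-b->s4 s4-a->s0 s4-b->s4

Remember how much of `bbbb` the current input suffix matches. State s0 means no match yet; s1 means the last symbol is `b`; s2 means the last 2 symbols are `bb`; s3 means the last 3 symbols are `bbb`; s4 means the last 4 symbols are `bbbb`. Only s4 accepts. On a mismatch, fall back to the longest proper suffix that is still a prefix of `bbbb`.
A 5-state machine:
        a   b  
>  s0   s0  s1 
   s1   s0  s2 
   s2   s0  s3 
   s3   s0  s4 
 * s4   s0  s4 
(> = start, * = accepting)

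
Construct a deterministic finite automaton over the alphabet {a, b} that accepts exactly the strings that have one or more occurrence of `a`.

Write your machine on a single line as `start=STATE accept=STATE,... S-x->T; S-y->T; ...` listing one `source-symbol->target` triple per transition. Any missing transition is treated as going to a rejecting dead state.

Count `a`s, saturating at 2: state q0 means no `a` yet, q1 means one `a` seen, q2 means more than one. Each `a` increments (capped at q2); other symbols loop. Accept from {q1, q2}.
3 states suffice.
        a   b  
>  q0   q1  q0 
 * q1   q2  q1 
 * q2   q2  q2 
(> = start, * = accepting)

start=q0; accept=q1,q2; q0-a->q1; q0-b->q0; q1-a->q2; q1-b->q1; q2-a->q2; q2-b->q2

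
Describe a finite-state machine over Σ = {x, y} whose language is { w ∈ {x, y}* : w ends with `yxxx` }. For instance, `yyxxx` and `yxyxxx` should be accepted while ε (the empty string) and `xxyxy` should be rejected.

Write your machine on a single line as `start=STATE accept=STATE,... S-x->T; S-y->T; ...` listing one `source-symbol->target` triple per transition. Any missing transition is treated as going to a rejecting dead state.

Let each state record the length of the longest suffix of the input read so far that is also a prefix of `yxxx`. q1 means the last symbol is `y`; q2 means the last 2 symbols are `yx`; q3 means the last 3 symbols are `yxx`; q4 means the last 4 symbols are `yxxx`. Accept only at q4, where the string currently ends in `yxxx`.
With 5 states:
        x   y  
>  q0   q0  q1 
   q1   q2  q1 
   q2   q3  q1 
   q3   q4  q1 
 * q4   q0  q1 
(> = start, * = accepting)

start=q0; accept=q4; q0-x->q0; q0-y->q1; q1-x->q2; q1-y->q1; q2-x->q3; q2-y->q1; q3-x->q4; q3-y->q1; q4-x->q0; q4-y->q1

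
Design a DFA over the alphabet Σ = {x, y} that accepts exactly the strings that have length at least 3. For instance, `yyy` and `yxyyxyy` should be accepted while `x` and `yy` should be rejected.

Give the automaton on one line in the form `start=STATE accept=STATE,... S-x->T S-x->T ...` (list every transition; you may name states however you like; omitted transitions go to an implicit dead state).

start=A accept=D,E A-x->B A-y->B B-x->C B-y->C C-x->D C-y->D D-x->E D-y->E E-x->E E-y->E

Count input length up to 4: every symbol moves from A toward E, which means 'more than 3' and absorbs. Accept from {D, E}.
A 5-state machine:
       x  y 
>  A   B  B 
   B   C  C 
   C   D  D 
 * D   E  E 
 * E   E  E 
(> = start, * = accepting)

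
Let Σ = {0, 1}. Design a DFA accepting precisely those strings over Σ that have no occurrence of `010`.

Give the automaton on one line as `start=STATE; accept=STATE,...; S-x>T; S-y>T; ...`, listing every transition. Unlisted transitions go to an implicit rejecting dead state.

start=A; accept=A,B,C; A-0>B; A-1>A; B-0>B; B-1>C; C-0>D; C-1>A; D-0>D; D-1>D

This is the complement of 'contains `010`'. Use the same substring-matching states — A through D holding how much of `010` has just been matched — but flip the accepting set: everything except the trap D accepts.
       0  1 
>* A   B  A 
 * B   B  C 
 * C   D  A 
   D   D  D 
(> = start, * = accepting)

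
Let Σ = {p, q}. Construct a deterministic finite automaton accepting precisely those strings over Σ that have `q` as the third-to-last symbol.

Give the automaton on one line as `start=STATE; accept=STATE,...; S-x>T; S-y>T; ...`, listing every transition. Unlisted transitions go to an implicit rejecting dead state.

start=A; accept=L,M,N,O; A-p>B; A-q>C; B-p>D; B-q>E; C-p>F; C-q>G; D-p>H; D-q>I; E-p>J; E-q>K; F-p>L; F-q>M; G-p>N; G-q>O; H-p>H; H-q>I; I-p>J; I-q>K; J-p>L; J-q>M; K-p>N; K-q>O; L-p>H; L-q>I; M-p>J; M-q>K; N-p>L; N-q>M; O-p>N; O-q>O

A DFA must remember the last 3 symbols (since which symbol is third-to-last isn't known until the input ends). Use one state per possible window of the last ≤3 symbols; accept from those whose window starts with `q`.
       p  q 
>  A   B  C 
   B   D  E 
   C   F  G 
   D   H  I 
   E   J  K 
   F   L  M 
   G   N  O 
   H   H  I 
   I   J  K 
   J   L  M 
   K   N  O 
 * L   H  I 
 * M   J  K 
 * N   L  M 
 * O   N  O 
(> = start, * = accepting)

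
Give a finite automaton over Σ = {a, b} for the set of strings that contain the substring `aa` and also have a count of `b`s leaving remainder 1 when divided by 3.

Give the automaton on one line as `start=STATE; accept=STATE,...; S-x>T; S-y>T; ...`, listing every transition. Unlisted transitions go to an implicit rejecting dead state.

start=q0; accept=q6; q0-a>q1; q0-b>q2; q1-a>q3; q1-b>q2; q2-a>q4; q2-b>q5; q3-a>q3; q3-b>q6; q4-a>q6; q4-b>q5; q5-a>q7; q5-b>q0; q6-a>q6; q6-b>q8; q7-a>q8; q7-b>q0; q8-a>q8; q8-b>q3

Handle the two conditions separately and then intersect. The first has 3 states tracking whether and how much of `aa` has been seen; the second has 3 states tracking the count of `b`s modulo 3. A product state is a pair (one from each), accepting exactly when both do.
A 9-state machine:
        a   b  
>  q0   q1  q2 
   q1   q3  q2 
   q2   q4  q5 
   q3   q3  q6 
   q4   q6  q5 
   q5   q7  q0 
 * q6   q6  q8 
   q7   q8  q0 
   q8   q8  q3 
(> = start, * = accepting)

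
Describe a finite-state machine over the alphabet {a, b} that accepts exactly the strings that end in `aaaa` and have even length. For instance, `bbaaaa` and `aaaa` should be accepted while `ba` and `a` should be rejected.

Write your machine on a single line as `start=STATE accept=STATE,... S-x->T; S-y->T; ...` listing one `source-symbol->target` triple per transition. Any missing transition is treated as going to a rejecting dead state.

start=S0; accept=S5; S0-a->S1; S0-b->S2; S1-a->S3; S1-b->S0; S2-a->S0; S2-b->S0; S3-a->S4; S3-b->S2; S4-a->S5; S4-b->S0; S5-a->S4; S5-b->S2

Build one automaton per condition and run them in lockstep. One (5 states) tracks how much of the suffix `aaaa` has currently been matched; the other (2 states) tracks the input length modulo 2. Each combined state is a pair, one component from each; accept when both components accept. Minimizing collapses redundant product states.
With 6 states:
        a   b  
>  S0   S1  S2 
   S1   S3  S0 
   S2   S0  S0 
   S3   S4  S2 
   S4   S5  S0 
 * S5   S4  S2 
(> = start, * = accepting)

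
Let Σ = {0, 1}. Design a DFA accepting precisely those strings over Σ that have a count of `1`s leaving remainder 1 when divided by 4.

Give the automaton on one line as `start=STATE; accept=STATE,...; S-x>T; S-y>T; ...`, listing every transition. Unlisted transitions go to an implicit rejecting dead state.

start=q0; accept=q1; q0-0>q0; q0-1>q1; q1-0>q1; q1-1>q2; q2-0>q2; q2-1>q3; q3-0>q3; q3-1>q0

The only thing that matters is how many `1`s have appeared, reduced mod 4. Use one state per residue: q0 for 0, …, q3 for 3. Reading `1` moves to the next residue; anything else stays put. q1 is accepting.
4 states suffice.
        0   1  
>  q0   q0  q1 
 * q1   q1  q2 
   q2   q2  q3 
   q3   q3  q0 
(> = start, * = accepting)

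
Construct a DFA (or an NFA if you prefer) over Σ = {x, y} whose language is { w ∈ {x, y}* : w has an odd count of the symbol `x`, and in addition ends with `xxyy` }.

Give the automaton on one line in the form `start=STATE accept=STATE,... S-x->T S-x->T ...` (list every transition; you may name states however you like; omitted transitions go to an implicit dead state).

Handle the two conditions separately and then intersect. The first has 2 states tracking the count of `x`s modulo 2; the second has 5 states tracking how much of the suffix `xxyy` has currently been matched. A product state is a pair (one from each), accepting exactly when both do.
10 states suffice.
        x   y  
>  S0   S1  S0 
   S1   S2  S3 
   S2   S4  S5 
   S3   S6  S3 
   S4   S2  S7 
   S5   S1  S8 
   S6   S4  S0 
   S7   S6  S9 
   S8   S1  S0 
 * S9   S6  S3 
(> = start, * = accepting)

start=S0 accept=S9 S0-x->S1 S0-y->S0 S1-x->S2 S1-y->S3 S2-x->S4 S2-y->S5 S3-x->S6 S3-y->S3 S4-x->S2 S4-y->S7 S5-x->S1 S5-y->S8 S6-x->S4 S6-y->S0 S7-x->S6 S7-y->S9 S8-x->S1 S8-y->S0 S9-x->S6 S9-y->S3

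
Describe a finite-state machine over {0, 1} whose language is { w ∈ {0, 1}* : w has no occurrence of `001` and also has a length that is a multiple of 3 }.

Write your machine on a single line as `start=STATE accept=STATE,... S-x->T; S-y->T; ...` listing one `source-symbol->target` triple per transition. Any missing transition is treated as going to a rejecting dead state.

start=s0; accept=s0,s6,s8; s0-0->s1; s0-1->s2; s1-0->s3; s1-1->s4; s2-0->s5; s2-1->s4; s3-0->s6; s3-1->s7; s4-0->s8; s4-1->s0; s5-0->s6; s5-1->s0; s6-0->s9; s6-1->s7; s7-0->s7; s7-1->s7; s8-0->s9; s8-1->s2; s9-0->s3; s9-1->s7

Handle the two conditions separately and then intersect. One (4 states) tracks partial matches of the forbidden pattern `001`; the other (3 states) tracks the input length modulo 3. Each combined state is a pair, one component from each; accept when both components accept. Minimizing collapses redundant product states.
With 10 states:
        0   1  
>* s0   s1  s2 
   s1   s3  s4 
   s2   s5  s4 
   s3   s6  s7 
   s4   s8  s0 
   s5   s6  s0 
 * s6   s9  s7 
   s7   s7  s7 
 * s8   s9  s2 
   s9   s3  s7 
(> = start, * = accepting)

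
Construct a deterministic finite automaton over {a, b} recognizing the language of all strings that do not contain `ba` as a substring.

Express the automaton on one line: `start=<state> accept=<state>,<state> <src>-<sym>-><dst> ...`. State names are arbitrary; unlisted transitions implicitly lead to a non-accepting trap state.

start=q0 accept=q0,q1 q0-a->q0 q0-b->q1 q1-a->q2 q1-b->q1 q2-a->q2 q2-b->q2

Track partial matches of the forbidden pattern `ba`. State q2 is a dead state reached once `ba` has occurred; every other state accepts. q0 means no part of `ba` is currently matched.
3 states suffice.
        a   b  
>* q0   q0  q1 
 * q1   q2  q1 
   q2   q2  q2 
(> = start, * = accepting)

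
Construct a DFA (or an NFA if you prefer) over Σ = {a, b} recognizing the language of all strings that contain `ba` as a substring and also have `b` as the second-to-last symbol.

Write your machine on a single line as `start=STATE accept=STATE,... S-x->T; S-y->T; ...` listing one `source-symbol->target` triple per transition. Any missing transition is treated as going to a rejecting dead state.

start=S0; accept=S2,S5; S0-a->S0; S0-b->S1; S1-a->S2; S1-b->S1; S2-a->S3; S2-b->S4; S3-a->S3; S3-b->S4; S4-a->S2; S4-b->S5; S5-a->S2; S5-b->S5

Run two small machines in parallel and take their product. The first has 3 states tracking whether and how much of `ba` has been seen; the second has 7 states tracking the last 2 symbols read. A product state is a pair (one from each), accepting exactly when both do. After merging equivalent states the machine shrinks.
With 6 states:
        a   b  
>  S0   S0  S1 
   S1   S2  S1 
 * S2   S3  S4 
   S3   S3  S4 
   S4   S2  S5 
 * S5   S2  S5 
(> = start, * = accepting)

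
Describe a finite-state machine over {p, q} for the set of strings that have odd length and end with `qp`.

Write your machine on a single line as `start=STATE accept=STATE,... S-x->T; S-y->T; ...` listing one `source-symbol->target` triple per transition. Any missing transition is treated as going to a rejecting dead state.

Build one automaton per condition and run them in lockstep. The first has 2 states tracking the input length modulo 2; the second has 3 states tracking how much of the suffix `qp` has currently been matched. A product state is a pair (one from each), accepting exactly when both do. After merging equivalent states the machine shrinks.
4 states suffice.
        p   q  
>  S0   S1  S1 
   S1   S0  S2 
   S2   S3  S1 
 * S3   S0  S2 
(> = start, * = accepting)

start=S0; accept=S3; S0-p->S1; S0-q->S1; S1-p->S0; S1-q->S2; S2-p->S3; S2-q->S1; S3-p->S0; S3-q->S2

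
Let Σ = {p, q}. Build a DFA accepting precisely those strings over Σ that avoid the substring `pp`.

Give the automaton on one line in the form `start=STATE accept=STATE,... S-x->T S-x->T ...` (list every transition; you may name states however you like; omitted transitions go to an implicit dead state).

This is the complement of 'contains `pp`'. Use the same substring-matching states — s0 through s2 holding how much of `pp` has just been matched — but flip the accepting set: everything except the trap s2 accepts.
3 states suffice.
        p   q  
>* s0   s1  s0 
 * s1   s2  s0 
   s2   s2  s2 
(> = start, * = accepting)

start=s0 accept=s0,s1 s0-p->s1 s0-q->s0 s1-p->s2 s1-q->s0 s2-p->s2 s2-q->s2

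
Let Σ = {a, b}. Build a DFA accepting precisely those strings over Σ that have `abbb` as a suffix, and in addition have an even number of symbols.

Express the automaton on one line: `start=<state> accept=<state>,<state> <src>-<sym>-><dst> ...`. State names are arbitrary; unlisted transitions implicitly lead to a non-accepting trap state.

start=q0 accept=q8 q0-a->q1 q0-b->q2 q1-a->q3 q1-b->q4 q2-a->q3 q2-b->q0 q3-a->q1 q3-b->q5 q4-a->q1 q4-b->q6 q5-a->q3 q5-b->q7 q6-a->q3 q6-b->q8 q7-a->q1 q7-b->q9 q8-a->q1 q8-b->q2 q9-a->q3 q9-b->q0

Handle the two conditions separately and then intersect. One (5 states) tracks how much of the suffix `abbb` has currently been matched; the other (2 states) tracks the input length modulo 2. Each combined state is a pair, one component from each; accept when both components accept.
With 10 states:
        a   b  
>  q0   q1  q2 
   q1   q3  q4 
   q2   q3  q0 
   q3   q1  q5 
   q4   q1  q6 
   q5   q3  q7 
   q6   q3  q8 
   q7   q1  q9 
 * q8   q1  q2 
   q9   q3  q0 
(> = start, * = accepting)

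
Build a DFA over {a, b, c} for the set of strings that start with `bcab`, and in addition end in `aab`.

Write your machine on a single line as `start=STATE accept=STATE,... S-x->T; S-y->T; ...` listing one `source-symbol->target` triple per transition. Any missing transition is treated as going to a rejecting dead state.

Run two small machines in parallel and take their product. One (6 states) tracks whether the input so far still matches the prefix `bcab`; the other (4 states) tracks how much of the suffix `aab` has currently been matched. Each combined state is a pair, one component from each; accept when both components accept.
A 12-state machine:
          a    b    c  
>  S0     S1   S2   S3 
   S1     S4   S3   S3 
   S2     S1   S3   S5 
   S3     S1   S3   S3 
   S4     S4   S6   S3 
   S5     S7   S3   S3 
   S6     S1   S3   S3 
   S7     S4   S8   S3 
   S8     S9   S8   S8 
   S9    S10   S8   S8 
   S10   S10  S11   S8 
 * S11    S9   S8   S8 
(> = start, * = accepting)

start=S0; accept=S11; S0-a->S1; S0-b->S2; S0-c->S3; S1-a->S4; S1-b->S3; S1-c->S3; S2-a->S1; S2-b->S3; S2-c->S5; S3-a->S1; S3-b->S3; S3-c->S3; S4-a->S4; S4-b->S6; S4-c->S3; S5-a->S7; S5-b->S3; S5-c->S3; S6-a->S1; S6-b->S3; S6-c->S3; S7-a->S4; S7-b->S8; S7-c->S3; S8-a->S9; S8-b->S8; S8-c->S8; S9-a->S10; S9-b->S8; S9-c->S8; S10-a->S10; S10-b->S11; S10-c->S8; S11-a->S9; S11-b->S8; S11-c->S8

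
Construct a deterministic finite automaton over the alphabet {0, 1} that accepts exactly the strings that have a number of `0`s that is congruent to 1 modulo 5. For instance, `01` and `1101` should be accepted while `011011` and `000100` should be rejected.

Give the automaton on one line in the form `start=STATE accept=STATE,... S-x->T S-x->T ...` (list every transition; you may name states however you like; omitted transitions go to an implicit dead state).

start=q0 accept=q1 q0-0->q1 q0-1->q0 q1-0->q2 q1-1->q1 q2-0->q3 q2-1->q2 q3-0->q4 q3-1->q3 q4-0->q0 q4-1->q4

The only thing that matters is how many `0`s have appeared, reduced mod 5. Use one state per residue: q0 for 0, …, q4 for 4. Reading `0` moves to the next residue; anything else stays put. q1 is accepting.
With 5 states:
        0   1  
>  q0   q1  q0 
 * q1   q2  q1 
   q2   q3  q2 
   q3   q4  q3 
   q4   q0  q4 
(> = start, * = accepting)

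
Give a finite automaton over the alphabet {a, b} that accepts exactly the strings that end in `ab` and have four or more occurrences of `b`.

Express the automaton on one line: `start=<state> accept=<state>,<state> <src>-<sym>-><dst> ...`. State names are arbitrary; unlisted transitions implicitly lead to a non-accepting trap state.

start=S0 accept=S5 S0-a->S0 S0-b->S1 S1-a->S1 S1-b->S2 S2-a->S2 S2-b->S3 S3-a->S4 S3-b->S3 S4-a->S4 S4-b->S5 S5-a->S4 S5-b->S3

Handle the two conditions separately and then intersect. One (3 states) tracks how much of the suffix `ab` has currently been matched; the other (6 states) tracks the count of `b`s, saturating at 5. Each combined state is a pair, one component from each; accept when both components accept. Minimizing collapses redundant product states.
With 6 states:
        a   b  
>  S0   S0  S1 
   S1   S1  S2 
   S2   S2  S3 
   S3   S4  S3 
   S4   S4  S5 
 * S5   S4  S3 
(> = start, * = accepting)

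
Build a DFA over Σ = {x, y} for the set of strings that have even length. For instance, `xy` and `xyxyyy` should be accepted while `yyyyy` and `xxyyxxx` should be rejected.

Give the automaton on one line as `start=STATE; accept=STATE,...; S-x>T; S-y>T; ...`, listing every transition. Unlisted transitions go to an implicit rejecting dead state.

start=q0; accept=q0; q0-x>q1; q0-y>q1; q1-x>q0; q1-y>q0

Count input length modulo 2: every symbol advances one step around the cycle q0 → q1 → q0. Accept at q0.
With 2 states:
        x   y  
>* q0   q1  q1 
   q1   q0  q0 
(> = start, * = accepting)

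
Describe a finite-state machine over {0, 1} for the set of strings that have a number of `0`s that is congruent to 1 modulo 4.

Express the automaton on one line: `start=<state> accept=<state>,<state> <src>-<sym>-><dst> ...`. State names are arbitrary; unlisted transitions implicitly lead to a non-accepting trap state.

The only thing that matters is how many `0`s have appeared, reduced mod 4. Use one state per residue: A for 0, …, D for 3. Reading `0` moves to the next residue; anything else stays put. B is accepting.
With 4 states:
       0  1 
>  A   B  A 
 * B   C  B 
   C   D  C 
   D   A  D 
(> = start, * = accepting)

start=A accept=B A-0->B A-1->A B-0->C B-1->B C-0->D C-1->C D-0->A D-1->D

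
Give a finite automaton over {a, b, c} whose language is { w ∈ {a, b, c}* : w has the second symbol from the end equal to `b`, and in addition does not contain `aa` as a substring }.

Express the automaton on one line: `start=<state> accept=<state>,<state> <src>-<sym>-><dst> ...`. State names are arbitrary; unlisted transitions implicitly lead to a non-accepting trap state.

Build one automaton per condition and run them in lockstep. The first has 13 states tracking the last 2 symbols read; the second has 3 states tracking partial matches of the forbidden pattern `aa`. A product state is a pair (one from each), accepting exactly when both do. Equivalent product states are then merged.
        a   b   c  
>  q0   q1  q2  q0 
   q1   q3  q2  q0 
   q2   q4  q5  q6 
   q3   q3  q3  q3 
 * q4   q3  q2  q0 
 * q5   q4  q5  q6 
 * q6   q1  q2  q0 
(> = start, * = accepting)

start=q0 accept=q4,q5,q6 q0-a->q1 q0-b->q2 q0-c->q0 q1-a->q3 q1-b->q2 q1-c->q0 q2-a->q4 q2-b->q5 q2-c->q6 q3-a->q3 q3-b->q3 q3-c->q3 q4-a->q3 q4-b->q2 q4-c->q0 q5-a->q4 q5-b->q5 q5-c->q6 q6-a->q1 q6-b->q2 q6-c->q0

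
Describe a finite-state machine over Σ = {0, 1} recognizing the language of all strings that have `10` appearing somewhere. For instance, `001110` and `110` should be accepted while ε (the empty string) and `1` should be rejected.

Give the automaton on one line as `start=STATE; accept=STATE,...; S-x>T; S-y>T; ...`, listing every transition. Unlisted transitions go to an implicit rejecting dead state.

start=q0; accept=q2; q0-0>q0; q0-1>q1; q1-0>q2; q1-1>q1; q2-0>q2; q2-1>q2

Track how much of `10` has been matched so far: state q0 is no progress, q2 is the absorbing accept state reached once `10` has occurred. Intermediate states record partial matches; on a mismatch, fall back to the longest reusable overlap.
A 3-state machine:
        0   1  
>  q0   q0  q1 
   q1   q2  q1 
 * q2   q2  q2 
(> = start, * = accepting)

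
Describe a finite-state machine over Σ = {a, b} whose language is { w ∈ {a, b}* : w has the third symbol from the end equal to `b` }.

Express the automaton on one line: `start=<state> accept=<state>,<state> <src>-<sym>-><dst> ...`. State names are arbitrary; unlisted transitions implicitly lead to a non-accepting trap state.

A DFA must remember the last 3 symbols (since which symbol is third-to-last isn't known until the input ends). Use one state per possible window of the last ≤3 symbols; accept from those whose window starts with `b`.
15 states suffice.
          a    b  
>  S0     S1   S2 
   S1     S3   S4 
   S2     S5   S6 
   S3     S7   S8 
   S4     S9  S10 
   S5    S11  S12 
   S6    S13  S14 
   S7     S7   S8 
   S8     S9  S10 
   S9    S11  S12 
   S10   S13  S14 
 * S11    S7   S8 
 * S12    S9  S10 
 * S13   S11  S12 
 * S14   S13  S14 
(> = start, * = accepting)

start=S0 accept=S11,S12,S13,S14 S0-a->S1 S0-b->S2 S1-a->S3 S1-b->S4 S2-a->S5 S2-b->S6 S3-a->S7 S3-b->S8 S4-a->S9 S4-b->S10 S5-a->S11 S5-b->S12 S6-a->S13 S6-b->S14 S7-a->S7 S7-b->S8 S8-a->S9 S8-b->S10 S9-a->S11 S9-b->S12 S10-a->S13 S10-b->S14 S11-a->S7 S11-b->S8 S12-a->S9 S12-b->S10 S13-a->S11 S13-b->S12 S14-a->S13 S14-b->S14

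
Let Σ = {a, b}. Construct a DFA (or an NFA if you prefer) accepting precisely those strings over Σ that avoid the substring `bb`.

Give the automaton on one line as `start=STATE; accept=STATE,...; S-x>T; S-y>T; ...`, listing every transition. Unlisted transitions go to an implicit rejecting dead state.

start=q0; accept=q0,q1; q0-a>q0; q0-b>q1; q1-a>q0; q1-b>q2; q2-a>q2; q2-b>q2

Track partial matches of the forbidden pattern `bb`. State q2 is a dead state reached once `bb` has occurred; every other state accepts. q0 means no part of `bb` is currently matched.
A 3-state machine:
        a   b  
>* q0   q0  q1 
 * q1   q0  q2 
   q2   q2  q2 
(> = start, * = accepting)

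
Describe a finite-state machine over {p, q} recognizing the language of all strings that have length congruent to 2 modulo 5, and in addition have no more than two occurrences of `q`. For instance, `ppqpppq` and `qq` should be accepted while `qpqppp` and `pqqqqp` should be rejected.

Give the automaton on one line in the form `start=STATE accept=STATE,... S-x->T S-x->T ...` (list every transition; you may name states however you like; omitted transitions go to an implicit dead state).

start=A accept=D,E,F A-p->B A-q->C B-p->D B-q->E C-p->E C-q->F D-p->G D-q->H E-p->H E-q->I F-p->I F-q->J G-p->K G-q->L H-p->L H-q->M I-p->M I-q->N J-p->N J-q->N K-p->A K-q->O L-p->O L-q->P M-p->P M-q->Q N-p->Q N-q->Q O-p->C O-q->R P-p->R P-q->S Q-p->S Q-q->S R-p->F R-q->T S-p->T S-q->T T-p->J T-q->J

Run two small machines in parallel and take their product. One (5 states) tracks the input length modulo 5; the other (4 states) tracks the count of `q`s, saturating at 3. Each combined state is a pair, one component from each; accept when both components accept.
With 20 states:
       p  q 
>  A   B  C 
   B   D  E 
   C   E  F 
 * D   G  H 
 * E   H  I 
 * F   I  J 
   G   K  L 
   H   L  M 
   I   M  N 
   J   N  N 
   K   A  O 
   L   O  P 
   M   P  Q 
   N   Q  Q 
   O   C  R 
   P   R  S 
   Q   S  S 
   R   F  T 
   S   T  T 
   T   J  J 
(> = start, * = accepting)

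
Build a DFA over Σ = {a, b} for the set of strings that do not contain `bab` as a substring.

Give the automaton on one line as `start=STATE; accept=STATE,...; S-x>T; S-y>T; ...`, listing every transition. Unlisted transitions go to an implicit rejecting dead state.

Track partial matches of the forbidden pattern `bab`. State q3 is a dead state reached once `bab` has occurred; every other state accepts. q0 means no part of `bab` is currently matched.
        a   b  
>* q0   q0  q1 
 * q1   q2  q1 
 * q2   q0  q3 
   q3   q3  q3 
(> = start, * = accepting)

start=q0; accept=q0,q1,q2; q0-a>q0; q0-b>q1; q1-a>q2; q1-b>q1; q2-a>q0; q2-b>q3; q3-a>q3; q3-b>q3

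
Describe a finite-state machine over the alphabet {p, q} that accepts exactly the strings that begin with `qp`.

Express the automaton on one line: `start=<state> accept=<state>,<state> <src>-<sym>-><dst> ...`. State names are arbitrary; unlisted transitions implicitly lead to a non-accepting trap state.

Walk along `qp` while the input agrees: from S0 take `q` to S1, and so on. Any deviation drops to the rejecting sink S3. Once S2 is reached the prefix is confirmed and every continuation is accepted.
A 4-state machine:
        p   q  
>  S0   S3  S1 
   S1   S2  S3 
 * S2   S2  S2 
   S3   S3  S3 
(> = start, * = accepting)

start=S0 accept=S2 S0-p->S3 S0-q->S1 S1-p->S2 S1-q->S3 S2-p->S2 S2-q->S2 S3-p->S3 S3-q->S3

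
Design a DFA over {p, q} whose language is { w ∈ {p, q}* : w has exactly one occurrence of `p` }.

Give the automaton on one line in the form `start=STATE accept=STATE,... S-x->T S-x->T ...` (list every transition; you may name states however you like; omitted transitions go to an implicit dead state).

Only the number of `p`s matters, and only up to 2. Make a chain A → B → C advanced by each `p` (with C absorbing); every other symbol self-loops. The accepting set is {B}.
       p  q 
>  A   B  A 
 * B   C  B 
   C   C  C 
(> = start, * = accepting)

start=A accept=B A-p->B A-q->A B-p->C B-q->B C-p->C C-q->C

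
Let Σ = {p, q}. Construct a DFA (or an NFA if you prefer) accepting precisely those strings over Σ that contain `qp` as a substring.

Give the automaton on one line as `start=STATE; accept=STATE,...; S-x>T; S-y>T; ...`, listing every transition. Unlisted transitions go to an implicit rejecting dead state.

start=s0; accept=s2; s0-p>s0; s0-q>s1; s1-p>s2; s1-q>s1; s2-p>s2; s2-q>s2

States s0..s1 record the length of the longest prefix of `qp` that matches the current input suffix. Reaching s2 means `qp` has been seen, and we stay there forever. Accept from s2.
        p   q  
>  s0   s0  s1 
   s1   s2  s1 
 * s2   s2  s2 
(> = start, * = accepting)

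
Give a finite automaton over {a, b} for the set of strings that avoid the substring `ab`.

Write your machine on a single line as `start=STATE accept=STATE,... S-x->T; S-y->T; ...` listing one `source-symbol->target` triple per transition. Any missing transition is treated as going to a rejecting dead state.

This is the complement of 'contains `ab`'. Use the same substring-matching states — s0 through s2 holding how much of `ab` has just been matched — but flip the accepting set: everything except the trap s2 accepts.
A 3-state machine:
        a   b  
>* s0   s1  s0 
 * s1   s1  s2 
   s2   s2  s2 
(> = start, * = accepting)

start=s0; accept=s0,s1; s0-a->s1; s0-b->s0; s1-a->s1; s1-b->s2; s2-a->s2; s2-b->s2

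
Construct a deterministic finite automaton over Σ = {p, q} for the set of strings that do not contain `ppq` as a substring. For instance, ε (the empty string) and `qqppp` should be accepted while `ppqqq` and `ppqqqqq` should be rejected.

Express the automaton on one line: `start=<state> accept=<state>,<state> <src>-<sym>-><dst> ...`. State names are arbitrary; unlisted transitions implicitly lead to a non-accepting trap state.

Track partial matches of the forbidden pattern `ppq`. State S3 is a dead state reached once `ppq` has occurred; every other state accepts. S0 means no part of `ppq` is currently matched.
A 4-state machine:
        p   q  
>* S0   S1  S0 
 * S1   S2  S0 
 * S2   S2  S3 
   S3   S3  S3 
(> = start, * = accepting)

start=S0 accept=S0,S1,S2 S0-p->S1 S0-q->S0 S1-p->S2 S1-q->S0 S2-p->S2 S2-q->S3 S3-p->S3 S3-q->S3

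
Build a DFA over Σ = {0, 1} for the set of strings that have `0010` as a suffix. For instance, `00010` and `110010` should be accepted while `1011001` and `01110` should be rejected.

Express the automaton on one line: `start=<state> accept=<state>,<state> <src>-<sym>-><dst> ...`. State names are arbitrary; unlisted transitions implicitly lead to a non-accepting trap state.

Remember how much of `0010` the current input suffix matches. State s0 means no match yet; s1 means the last symbol is `0`; s2 means the last 2 symbols are `00`; s3 means the last 3 symbols are `001`; s4 means the last 4 symbols are `0010`. Only s4 accepts. On a mismatch, fall back to the longest proper suffix that is still a prefix of `0010`.
5 states suffice.
        0   1  
>  s0   s1  s0 
   s1   s2  s0 
   s2   s2  s3 
   s3   s4  s0 
 * s4   s2  s0 
(> = start, * = accepting)

start=s0 accept=s4 s0-0->s1 s0-1->s0 s1-0->s2 s1-1->s0 s2-0->s2 s2-1->s3 s3-0->s4 s3-1->s0 s4-0->s2 s4-1->s0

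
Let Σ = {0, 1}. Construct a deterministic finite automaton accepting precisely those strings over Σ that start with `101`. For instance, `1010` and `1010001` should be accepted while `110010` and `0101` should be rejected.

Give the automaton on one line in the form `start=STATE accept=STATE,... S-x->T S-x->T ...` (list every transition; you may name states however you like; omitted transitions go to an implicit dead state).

Check the first 3 symbols one by one: A through C record how many have matched `101` so far; any wrong symbol goes to the dead state E. After all 3 match we enter the accepting sink D.
With 5 states:
       0  1 
>  A   E  B 
   B   C  E 
   C   E  D 
 * D   D  D 
   E   E  E 
(> = start, * = accepting)

start=A accept=D A-0->E A-1->B B-0->C B-1->E C-0->E C-1->D D-0->D D-1->D E-0->E E-1->E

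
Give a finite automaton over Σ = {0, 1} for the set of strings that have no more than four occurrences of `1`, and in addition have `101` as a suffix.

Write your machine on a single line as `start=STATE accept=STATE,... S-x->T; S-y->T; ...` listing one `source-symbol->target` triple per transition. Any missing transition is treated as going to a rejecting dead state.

start=S0; accept=S5,S9,S13; S0-0->S0; S0-1->S1; S1-0->S2; S1-1->S3; S2-0->S4; S2-1->S5; S3-0->S6; S3-1->S7; S4-0->S4; S4-1->S3; S5-0->S6; S5-1->S7; S6-0->S8; S6-1->S9; S7-0->S10; S7-1->S11; S8-0->S8; S8-1->S7; S9-0->S10; S9-1->S11; S10-0->S12; S10-1->S13; S11-0->S14; S11-1->S15; S12-0->S12; S12-1->S11; S13-0->S14; S13-1->S15; S14-0->S16; S14-1->S17; S15-0->S18; S15-1->S15; S16-0->S16; S16-1->S15; S17-0->S18; S17-1->S15; S18-0->S19; S18-1->S17; S19-0->S19; S19-1->S15

Build one automaton per condition and run them in lockstep. One (6 states) tracks the count of `1`s, saturating at 5; the other (4 states) tracks how much of the suffix `101` has currently been matched. Each combined state is a pair, one component from each; accept when both components accept.
With 20 states:
          0    1  
>  S0     S0   S1 
   S1     S2   S3 
   S2     S4   S5 
   S3     S6   S7 
   S4     S4   S3 
 * S5     S6   S7 
   S6     S8   S9 
   S7    S10  S11 
   S8     S8   S7 
 * S9    S10  S11 
   S10   S12  S13 
   S11   S14  S15 
   S12   S12  S11 
 * S13   S14  S15 
   S14   S16  S17 
   S15   S18  S15 
   S16   S16  S15 
   S17   S18  S15 
   S18   S19  S17 
   S19   S19  S15 
(> = start, * = accepting)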